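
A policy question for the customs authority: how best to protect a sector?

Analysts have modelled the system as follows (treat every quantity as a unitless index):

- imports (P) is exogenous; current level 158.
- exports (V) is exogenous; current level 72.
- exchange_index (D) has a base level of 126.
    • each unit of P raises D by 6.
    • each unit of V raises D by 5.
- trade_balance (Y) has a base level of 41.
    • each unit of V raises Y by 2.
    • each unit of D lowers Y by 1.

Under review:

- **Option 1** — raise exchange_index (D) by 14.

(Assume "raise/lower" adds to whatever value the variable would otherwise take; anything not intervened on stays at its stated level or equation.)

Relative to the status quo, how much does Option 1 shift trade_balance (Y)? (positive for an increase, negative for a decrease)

-14

Baseline:
  P = 158
  V = 72
  D = 126 + 6·158 + 5·72 = 1434
  Y = 41 + 2·72 − 1434 = -1249
Option 1 (D + 14):
  P = 158
  V = 72
  D = 126 + 6·158 + 5·72 (+14 from intervention) = 1448
  Y = 41 + 2·72 − 1448 = -1263
Change in Y: -1263 − (-1249) = -14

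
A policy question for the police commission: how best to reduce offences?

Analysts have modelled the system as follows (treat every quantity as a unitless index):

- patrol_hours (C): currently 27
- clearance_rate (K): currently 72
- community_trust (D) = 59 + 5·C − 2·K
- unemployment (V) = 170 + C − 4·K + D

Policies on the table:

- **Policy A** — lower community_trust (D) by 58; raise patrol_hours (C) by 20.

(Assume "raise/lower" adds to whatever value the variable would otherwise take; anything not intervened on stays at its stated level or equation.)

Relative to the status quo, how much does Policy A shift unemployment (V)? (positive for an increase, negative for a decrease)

62

Baseline:
  C = 27
  K = 72
  D = 59 + 5·27 − 2·72 = 50
  V = 170 + 27 − 4·72 + 50 = -41
Policy A (D − 58, C + 20):
  C = 27 + 20 = 47
  K = 72
  D = 59 + 5·47 − 2·72 (−58 from intervention) = 92
  V = 170 + 47 − 4·72 + 92 = 21
Change in V: 21 − (-41) = 62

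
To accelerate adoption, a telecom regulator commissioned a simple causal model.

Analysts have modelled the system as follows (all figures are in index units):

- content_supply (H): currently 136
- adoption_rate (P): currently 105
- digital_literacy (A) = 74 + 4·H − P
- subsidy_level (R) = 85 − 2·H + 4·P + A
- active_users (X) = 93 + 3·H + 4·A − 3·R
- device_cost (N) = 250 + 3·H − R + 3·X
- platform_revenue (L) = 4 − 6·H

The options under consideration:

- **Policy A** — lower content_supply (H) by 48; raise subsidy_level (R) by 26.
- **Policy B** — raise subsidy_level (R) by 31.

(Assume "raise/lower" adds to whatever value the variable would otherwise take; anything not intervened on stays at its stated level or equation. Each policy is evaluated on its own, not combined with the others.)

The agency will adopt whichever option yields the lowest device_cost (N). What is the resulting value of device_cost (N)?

-1323

Policy A (H − 48, R + 26):
  H = 136 − 48 = 88
  P = 105
  A = 74 + 4·88 − 105 = 321
  R = 85 − 2·88 + 4·105 + 321 (+26 from intervention) = 676
  X = 93 + 3·88 + 4·321 − 3·676 = -387
  N = 250 + 3·88 − 676 + 3·(-387) = -1323
Policy B (R + 31):
  H = 136
  P = 105
  A = 74 + 4·136 − 105 = 513
  R = 85 − 2·136 + 4·105 + 513 (+31 from intervention) = 777
  X = 93 + 3·136 + 4·513 − 3·777 = 222
  N = 250 + 3·136 − 777 + 3·222 = 547
Comparing — Policy A: N=-1323, Policy B: N=547. Lowest is -1323 (Policy A).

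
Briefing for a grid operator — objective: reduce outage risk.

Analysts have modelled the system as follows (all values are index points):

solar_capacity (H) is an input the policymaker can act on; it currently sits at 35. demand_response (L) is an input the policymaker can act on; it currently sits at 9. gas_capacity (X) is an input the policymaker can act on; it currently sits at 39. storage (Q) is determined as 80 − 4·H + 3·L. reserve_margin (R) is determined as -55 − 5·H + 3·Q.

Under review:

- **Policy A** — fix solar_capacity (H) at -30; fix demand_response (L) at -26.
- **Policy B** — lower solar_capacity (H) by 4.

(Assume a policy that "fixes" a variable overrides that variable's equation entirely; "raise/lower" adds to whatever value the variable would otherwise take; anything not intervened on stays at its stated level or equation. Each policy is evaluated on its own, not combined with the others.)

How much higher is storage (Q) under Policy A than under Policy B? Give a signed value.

Policy A (H := -30, L := -26):
  H = -30
  L = -26
  Q = 80 − 4·(-30) + 3·(-26) = 122
Policy B (H − 4):
  H = 35 − 4 = 31
  L = 9
  Q = 80 − 4·31 + 3·9 = -17
Q: 122 − (-17) = 139

139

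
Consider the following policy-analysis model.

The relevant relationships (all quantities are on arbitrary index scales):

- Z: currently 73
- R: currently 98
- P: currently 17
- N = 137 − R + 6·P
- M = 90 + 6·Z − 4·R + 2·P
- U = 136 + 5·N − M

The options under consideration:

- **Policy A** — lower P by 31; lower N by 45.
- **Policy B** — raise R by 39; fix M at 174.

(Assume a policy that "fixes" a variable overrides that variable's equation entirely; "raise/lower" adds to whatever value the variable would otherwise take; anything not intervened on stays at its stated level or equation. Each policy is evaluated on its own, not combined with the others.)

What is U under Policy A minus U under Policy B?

Policy A (P − 31, N − 45):
  Z = 73
  R = 98
  P = 17 − 31 = -14
  N = 137 − 98 + 6·(-14) (−45 from intervention) = -90
  M = 90 + 6·73 − 4·98 + 2·(-14) = 108
  U = 136 + 5·(-90) − 108 = -422
Policy B (R + 39, M := 174):
  Z = 73
  R = 98 + 39 = 137
  P = 17
  N = 137 − 137 + 6·17 = 102
  M = 174
  U = 136 + 5·102 − 174 = 472
U: -422 − 472 = -894

-894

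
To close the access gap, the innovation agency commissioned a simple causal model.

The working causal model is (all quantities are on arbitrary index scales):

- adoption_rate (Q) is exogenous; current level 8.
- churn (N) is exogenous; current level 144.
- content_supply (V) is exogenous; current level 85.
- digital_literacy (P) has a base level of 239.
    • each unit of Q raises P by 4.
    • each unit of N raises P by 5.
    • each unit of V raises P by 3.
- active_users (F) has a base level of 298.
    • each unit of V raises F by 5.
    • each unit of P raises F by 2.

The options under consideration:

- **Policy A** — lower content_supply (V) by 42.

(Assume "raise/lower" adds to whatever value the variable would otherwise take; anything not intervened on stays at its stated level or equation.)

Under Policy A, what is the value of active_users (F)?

2753

Policy A (V − 42):
  Q = 8
  N = 144
  V = 85 − 42 = 43
  P = 239 + 4·8 + 5·144 + 3·43 = 1120
  F = 298 + 5·43 + 2·1120 = 2753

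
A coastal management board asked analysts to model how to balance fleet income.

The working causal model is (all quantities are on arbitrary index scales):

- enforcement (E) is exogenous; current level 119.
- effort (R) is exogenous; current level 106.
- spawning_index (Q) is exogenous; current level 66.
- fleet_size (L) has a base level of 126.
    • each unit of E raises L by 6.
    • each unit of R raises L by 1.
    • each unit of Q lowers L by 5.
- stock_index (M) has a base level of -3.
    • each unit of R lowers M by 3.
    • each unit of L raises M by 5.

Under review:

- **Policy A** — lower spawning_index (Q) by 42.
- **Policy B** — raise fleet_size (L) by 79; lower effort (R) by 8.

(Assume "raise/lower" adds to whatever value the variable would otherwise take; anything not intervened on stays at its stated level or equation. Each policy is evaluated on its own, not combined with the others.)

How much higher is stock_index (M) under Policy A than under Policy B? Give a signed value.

671

Policy A (Q − 42):
  E = 119
  R = 106
  Q = 66 − 42 = 24
  L = 126 + 6·119 + 106 − 5·24 = 826
  M = -3 − 3·106 + 5·826 = 3809
Policy B (L + 79, R − 8):
  E = 119
  R = 106 − 8 = 98
  Q = 66
  L = 126 + 6·119 + 98 − 5·66 (+79 from intervention) = 687
  M = -3 − 3·98 + 5·687 = 3138
M: 3809 − 3138 = 671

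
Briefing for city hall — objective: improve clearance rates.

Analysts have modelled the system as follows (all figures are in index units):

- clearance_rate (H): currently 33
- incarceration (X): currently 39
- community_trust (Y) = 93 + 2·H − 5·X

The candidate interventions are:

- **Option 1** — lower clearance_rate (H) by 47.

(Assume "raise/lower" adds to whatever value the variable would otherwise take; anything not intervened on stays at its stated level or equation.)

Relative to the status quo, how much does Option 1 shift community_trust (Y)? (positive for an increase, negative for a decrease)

Baseline:
  H = 33
  X = 39
  Y = 93 + 2·33 − 5·39 = -36
Option 1 (H − 47):
  H = 33 − 47 = -14
  X = 39
  Y = 93 + 2·(-14) − 5·39 = -130
Change in Y: -130 − (-36) = -94

-94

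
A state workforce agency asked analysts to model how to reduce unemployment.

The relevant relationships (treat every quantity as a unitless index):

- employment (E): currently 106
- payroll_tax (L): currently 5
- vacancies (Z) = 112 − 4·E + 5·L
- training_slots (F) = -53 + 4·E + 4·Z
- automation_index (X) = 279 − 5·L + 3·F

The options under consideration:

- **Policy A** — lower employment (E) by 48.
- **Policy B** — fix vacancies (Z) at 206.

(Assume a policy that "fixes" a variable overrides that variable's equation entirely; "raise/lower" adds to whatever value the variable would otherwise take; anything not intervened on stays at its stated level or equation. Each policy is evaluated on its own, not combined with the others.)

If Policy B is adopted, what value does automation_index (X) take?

3839

Policy B (Z := 206):
  E = 106
  L = 5
  Z = 206
  F = -53 + 4·106 + 4·206 = 1195
  X = 279 − 5·5 + 3·1195 = 3839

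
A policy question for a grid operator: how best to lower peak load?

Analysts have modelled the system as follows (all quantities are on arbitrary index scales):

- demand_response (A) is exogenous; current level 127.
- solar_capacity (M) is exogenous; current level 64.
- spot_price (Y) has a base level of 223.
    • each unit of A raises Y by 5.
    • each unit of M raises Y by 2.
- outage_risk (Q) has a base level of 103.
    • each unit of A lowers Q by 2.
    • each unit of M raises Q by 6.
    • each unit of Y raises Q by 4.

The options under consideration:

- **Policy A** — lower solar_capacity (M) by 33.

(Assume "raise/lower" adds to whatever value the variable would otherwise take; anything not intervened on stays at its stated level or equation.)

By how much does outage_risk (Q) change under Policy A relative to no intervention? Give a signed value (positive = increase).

-462

Baseline:
  A = 127
  M = 64
  Y = 223 + 5·127 + 2·64 = 986
  Q = 103 − 2·127 + 6·64 + 4·986 = 4177
Policy A (M − 33):
  A = 127
  M = 64 − 33 = 31
  Y = 223 + 5·127 + 2·31 = 920
  Q = 103 − 2·127 + 6·31 + 4·920 = 3715
Change in Q: 3715 − 4177 = -462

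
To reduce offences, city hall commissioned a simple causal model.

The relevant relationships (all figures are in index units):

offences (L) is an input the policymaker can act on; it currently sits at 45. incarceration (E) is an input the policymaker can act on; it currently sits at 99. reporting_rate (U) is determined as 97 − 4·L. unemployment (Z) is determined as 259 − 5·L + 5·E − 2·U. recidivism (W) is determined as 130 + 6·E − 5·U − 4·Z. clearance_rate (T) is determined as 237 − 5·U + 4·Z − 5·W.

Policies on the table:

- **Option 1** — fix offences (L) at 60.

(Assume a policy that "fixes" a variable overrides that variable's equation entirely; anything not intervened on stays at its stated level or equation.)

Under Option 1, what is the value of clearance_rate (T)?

Option 1 (L := 60):
  L = 60
  E = 99
  U = 97 − 4·60 = -143
  Z = 259 − 5·60 + 5·99 − 2·(-143) = 740
  W = 130 + 6·99 − 5·(-143) − 4·740 = -1521
  T = 237 − 5·(-143) + 4·740 − 5·(-1521) = 11517

11517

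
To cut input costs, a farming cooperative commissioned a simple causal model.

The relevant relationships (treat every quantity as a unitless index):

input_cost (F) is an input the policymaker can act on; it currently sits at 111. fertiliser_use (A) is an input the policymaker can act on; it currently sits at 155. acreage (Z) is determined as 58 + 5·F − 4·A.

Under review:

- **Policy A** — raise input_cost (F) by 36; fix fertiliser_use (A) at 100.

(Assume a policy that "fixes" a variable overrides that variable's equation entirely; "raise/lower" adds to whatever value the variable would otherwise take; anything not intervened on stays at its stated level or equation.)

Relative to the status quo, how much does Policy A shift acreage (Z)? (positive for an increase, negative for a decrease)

400

Baseline:
  F = 111
  A = 155
  Z = 58 + 5·111 − 4·155 = -7
Policy A (F + 36, A := 100):
  F = 111 + 36 = 147
  A = 100
  Z = 58 + 5·147 − 4·100 = 393
Change in Z: 393 − (-7) = 400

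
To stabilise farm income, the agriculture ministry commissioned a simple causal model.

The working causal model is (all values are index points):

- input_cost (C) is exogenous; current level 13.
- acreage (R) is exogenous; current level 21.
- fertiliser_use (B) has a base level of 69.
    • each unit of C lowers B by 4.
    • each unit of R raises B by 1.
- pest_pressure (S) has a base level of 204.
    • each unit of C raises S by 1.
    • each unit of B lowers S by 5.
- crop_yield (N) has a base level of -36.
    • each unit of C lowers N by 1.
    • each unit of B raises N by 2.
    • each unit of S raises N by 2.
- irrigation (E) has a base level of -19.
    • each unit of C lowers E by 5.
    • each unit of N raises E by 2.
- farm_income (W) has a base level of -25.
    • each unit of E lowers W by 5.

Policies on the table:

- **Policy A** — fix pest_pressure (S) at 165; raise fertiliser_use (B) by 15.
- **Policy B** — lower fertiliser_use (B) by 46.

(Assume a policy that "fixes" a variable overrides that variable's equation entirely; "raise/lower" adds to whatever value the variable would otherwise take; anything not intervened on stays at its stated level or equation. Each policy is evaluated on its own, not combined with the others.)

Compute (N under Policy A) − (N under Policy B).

Policy A (S := 165, B + 15):
  C = 13
  R = 21
  B = 69 − 4·13 + 21 (+15 from intervention) = 53
  S = 165
  N = -36 − 13 + 2·53 + 2·165 = 387
Policy B (B − 46):
  C = 13
  R = 21
  B = 69 − 4·13 + 21 (−46 from intervention) = -8
  S = 204 + 13 − 5·(-8) = 257
  N = -36 − 13 + 2·(-8) + 2·257 = 449
N: 387 − 449 = -62

-62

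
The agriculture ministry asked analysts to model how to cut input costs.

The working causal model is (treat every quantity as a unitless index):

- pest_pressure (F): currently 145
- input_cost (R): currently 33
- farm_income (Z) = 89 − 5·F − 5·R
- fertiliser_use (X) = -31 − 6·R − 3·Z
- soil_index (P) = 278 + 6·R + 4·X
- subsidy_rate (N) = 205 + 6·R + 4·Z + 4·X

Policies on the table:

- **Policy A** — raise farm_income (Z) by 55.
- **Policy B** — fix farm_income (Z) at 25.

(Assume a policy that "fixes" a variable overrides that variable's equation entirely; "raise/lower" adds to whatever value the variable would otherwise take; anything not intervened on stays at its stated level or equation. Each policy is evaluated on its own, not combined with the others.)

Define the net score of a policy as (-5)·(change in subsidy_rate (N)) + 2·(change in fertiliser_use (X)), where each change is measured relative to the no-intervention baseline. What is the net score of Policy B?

Baseline:
  F = 145
  R = 33
  Z = 89 − 5·145 − 5·33 = -801
  X = -31 − 6·33 − 3·(-801) = 2174
  N = 205 + 6·33 + 4·(-801) + 4·2174 = 5895
Policy B (Z := 25):
  F = 145
  R = 33
  Z = 25
  X = -31 − 6·33 − 3·25 = -304
  N = 205 + 6·33 + 4·25 + 4·(-304) = -713
ΔN = -713 − 5895 = -6608; ΔX = -304 − 2174 = -2478
Score = (-5)·(-6608) + 2·(-2478) = 28084

28084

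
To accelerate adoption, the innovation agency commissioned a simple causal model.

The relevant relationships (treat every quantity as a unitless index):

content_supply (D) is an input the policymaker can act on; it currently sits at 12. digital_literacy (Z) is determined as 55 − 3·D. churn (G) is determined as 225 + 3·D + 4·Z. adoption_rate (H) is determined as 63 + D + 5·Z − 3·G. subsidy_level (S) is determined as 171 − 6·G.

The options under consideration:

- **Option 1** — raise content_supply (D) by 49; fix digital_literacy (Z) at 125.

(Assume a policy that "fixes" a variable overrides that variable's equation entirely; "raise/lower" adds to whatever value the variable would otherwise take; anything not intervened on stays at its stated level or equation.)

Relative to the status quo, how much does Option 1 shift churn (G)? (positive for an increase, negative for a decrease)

Baseline:
  D = 12
  Z = 55 − 3·12 = 19
  G = 225 + 3·12 + 4·19 = 337
Option 1 (D + 49, Z := 125):
  D = 12 + 49 = 61
  Z = 125
  G = 225 + 3·61 + 4·125 = 908
Change in G: 908 − 337 = 571

571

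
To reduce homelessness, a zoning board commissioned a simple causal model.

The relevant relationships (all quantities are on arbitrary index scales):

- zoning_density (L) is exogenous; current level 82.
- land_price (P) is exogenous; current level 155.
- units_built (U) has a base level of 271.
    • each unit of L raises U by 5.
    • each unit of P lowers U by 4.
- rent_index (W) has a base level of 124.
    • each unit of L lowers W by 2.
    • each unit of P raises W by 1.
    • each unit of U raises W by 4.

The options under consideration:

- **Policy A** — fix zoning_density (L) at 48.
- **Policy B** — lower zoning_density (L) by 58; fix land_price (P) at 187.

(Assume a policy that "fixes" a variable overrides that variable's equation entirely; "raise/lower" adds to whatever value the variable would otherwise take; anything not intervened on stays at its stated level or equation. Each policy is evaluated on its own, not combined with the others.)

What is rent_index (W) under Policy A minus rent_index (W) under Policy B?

Policy A (L := 48):
  L = 48
  P = 155
  U = 271 + 5·48 − 4·155 = -109
  W = 124 − 2·48 + 155 + 4·(-109) = -253
Policy B (L − 58, P := 187):
  L = 82 − 58 = 24
  P = 187
  U = 271 + 5·24 − 4·187 = -357
  W = 124 − 2·24 + 187 + 4·(-357) = -1165
W: -253 − (-1165) = 912

912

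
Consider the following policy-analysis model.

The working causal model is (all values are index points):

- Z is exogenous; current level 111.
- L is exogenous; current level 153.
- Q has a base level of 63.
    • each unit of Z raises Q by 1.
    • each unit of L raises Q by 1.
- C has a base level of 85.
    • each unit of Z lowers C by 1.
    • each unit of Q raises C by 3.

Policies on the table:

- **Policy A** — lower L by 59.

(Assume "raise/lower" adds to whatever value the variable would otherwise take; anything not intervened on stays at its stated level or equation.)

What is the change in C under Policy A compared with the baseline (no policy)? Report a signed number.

-177

Baseline:
  Z = 111
  L = 153
  Q = 63 + 111 + 153 = 327
  C = 85 − 111 + 3·327 = 955
Policy A (L − 59):
  Z = 111
  L = 153 − 59 = 94
  Q = 63 + 111 + 94 = 268
  C = 85 − 111 + 3·268 = 778
Change in C: 778 − 955 = -177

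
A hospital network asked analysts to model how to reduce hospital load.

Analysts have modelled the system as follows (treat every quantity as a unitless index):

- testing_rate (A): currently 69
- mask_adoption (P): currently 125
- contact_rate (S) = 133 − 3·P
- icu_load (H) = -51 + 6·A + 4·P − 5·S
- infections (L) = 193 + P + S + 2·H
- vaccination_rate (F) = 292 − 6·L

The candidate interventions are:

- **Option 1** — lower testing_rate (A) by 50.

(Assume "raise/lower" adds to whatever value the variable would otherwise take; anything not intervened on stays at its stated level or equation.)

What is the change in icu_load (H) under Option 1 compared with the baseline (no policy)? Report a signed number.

-300

Baseline:
  A = 69
  P = 125
  S = 133 − 3·125 = -242
  H = -51 + 6·69 + 4·125 − 5·(-242) = 2073
Option 1 (A − 50):
  A = 69 − 50 = 19
  P = 125
  S = 133 − 3·125 = -242
  H = -51 + 6·19 + 4·125 − 5·(-242) = 1773
Change in H: 1773 − 2073 = -300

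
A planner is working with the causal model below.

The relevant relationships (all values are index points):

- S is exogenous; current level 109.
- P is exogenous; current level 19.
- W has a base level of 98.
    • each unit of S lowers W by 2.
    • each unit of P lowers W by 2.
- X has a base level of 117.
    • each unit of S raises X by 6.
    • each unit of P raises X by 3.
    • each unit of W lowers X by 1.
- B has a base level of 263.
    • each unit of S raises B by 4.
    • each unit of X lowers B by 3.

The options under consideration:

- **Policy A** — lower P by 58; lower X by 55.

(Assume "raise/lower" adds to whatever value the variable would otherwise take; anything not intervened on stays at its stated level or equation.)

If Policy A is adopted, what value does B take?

Policy A (P − 58, X − 55):
  S = 109
  P = 19 − 58 = -39
  W = 98 − 2·109 − 2·(-39) = -42
  X = 117 + 6·109 + 3·(-39) − (-42) (−55 from intervention) = 641
  B = 263 + 4·109 − 3·641 = -1224

-1224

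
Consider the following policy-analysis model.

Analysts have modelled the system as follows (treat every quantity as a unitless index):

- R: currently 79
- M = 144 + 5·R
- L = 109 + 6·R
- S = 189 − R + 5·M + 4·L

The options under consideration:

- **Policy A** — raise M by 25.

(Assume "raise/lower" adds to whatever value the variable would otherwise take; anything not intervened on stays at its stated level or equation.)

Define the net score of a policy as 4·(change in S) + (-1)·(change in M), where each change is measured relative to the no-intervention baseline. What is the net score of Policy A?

475

Baseline:
  R = 79
  M = 144 + 5·79 = 539
  L = 109 + 6·79 = 583
  S = 189 − 79 + 5·539 + 4·583 = 5137
Policy A (M + 25):
  R = 79
  M = 144 + 5·79 (+25 from intervention) = 564
  L = 109 + 6·79 = 583
  S = 189 − 79 + 5·564 + 4·583 = 5262
ΔS = 5262 − 5137 = 125; ΔM = 564 − 539 = 25
Score = 4·125 + (-1)·25 = 475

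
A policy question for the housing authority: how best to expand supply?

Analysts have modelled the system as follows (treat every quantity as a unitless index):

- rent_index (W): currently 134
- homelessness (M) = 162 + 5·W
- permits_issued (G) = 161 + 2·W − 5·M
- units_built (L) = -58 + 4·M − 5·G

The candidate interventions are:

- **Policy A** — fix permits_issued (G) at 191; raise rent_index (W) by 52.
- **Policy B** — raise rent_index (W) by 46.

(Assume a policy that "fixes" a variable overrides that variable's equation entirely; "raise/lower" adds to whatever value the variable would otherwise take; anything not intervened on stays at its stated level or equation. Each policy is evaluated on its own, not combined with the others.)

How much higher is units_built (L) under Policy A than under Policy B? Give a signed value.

-24780

Policy A (G := 191, W + 52):
  W = 134 + 52 = 186
  M = 162 + 5·186 = 1092
  G = 191
  L = -58 + 4·1092 − 5·191 = 3355
Policy B (W + 46):
  W = 134 + 46 = 180
  M = 162 + 5·180 = 1062
  G = 161 + 2·180 − 5·1062 = -4789
  L = -58 + 4·1062 − 5·(-4789) = 28135
L: 3355 − 28135 = -24780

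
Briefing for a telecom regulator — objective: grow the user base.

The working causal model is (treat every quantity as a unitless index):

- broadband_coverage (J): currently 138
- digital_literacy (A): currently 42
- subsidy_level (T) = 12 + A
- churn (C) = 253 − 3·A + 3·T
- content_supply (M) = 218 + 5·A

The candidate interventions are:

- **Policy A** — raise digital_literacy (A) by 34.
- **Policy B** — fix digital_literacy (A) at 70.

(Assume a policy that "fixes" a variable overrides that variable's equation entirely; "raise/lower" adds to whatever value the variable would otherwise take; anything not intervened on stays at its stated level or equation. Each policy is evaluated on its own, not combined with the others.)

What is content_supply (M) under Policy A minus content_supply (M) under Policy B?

30

Policy A (A + 34):
  A = 42 + 34 = 76
  M = 218 + 5·76 = 598
Policy B (A := 70):
  A = 70
  M = 218 + 5·70 = 568
M: 598 − 568 = 30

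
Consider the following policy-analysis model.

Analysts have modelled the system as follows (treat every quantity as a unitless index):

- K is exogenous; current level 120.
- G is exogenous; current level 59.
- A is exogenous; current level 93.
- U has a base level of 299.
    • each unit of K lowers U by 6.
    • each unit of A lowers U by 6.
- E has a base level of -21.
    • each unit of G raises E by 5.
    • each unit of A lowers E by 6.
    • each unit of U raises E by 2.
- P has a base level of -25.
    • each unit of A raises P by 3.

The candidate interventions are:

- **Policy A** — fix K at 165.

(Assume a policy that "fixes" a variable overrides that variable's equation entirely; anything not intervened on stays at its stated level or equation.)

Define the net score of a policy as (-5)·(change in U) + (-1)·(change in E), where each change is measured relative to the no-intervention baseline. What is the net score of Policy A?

Baseline:
  K = 120
  G = 59
  A = 93
  U = 299 − 6·120 − 6·93 = -979
  E = -21 + 5·59 − 6·93 + 2·(-979) = -2242
Policy A (K := 165):
  K = 165
  G = 59
  A = 93
  U = 299 − 6·165 − 6·93 = -1249
  E = -21 + 5·59 − 6·93 + 2·(-1249) = -2782
ΔU = -1249 − (-979) = -270; ΔE = -2782 − (-2242) = -540
Score = (-5)·(-270) + (-1)·(-540) = 1890

1890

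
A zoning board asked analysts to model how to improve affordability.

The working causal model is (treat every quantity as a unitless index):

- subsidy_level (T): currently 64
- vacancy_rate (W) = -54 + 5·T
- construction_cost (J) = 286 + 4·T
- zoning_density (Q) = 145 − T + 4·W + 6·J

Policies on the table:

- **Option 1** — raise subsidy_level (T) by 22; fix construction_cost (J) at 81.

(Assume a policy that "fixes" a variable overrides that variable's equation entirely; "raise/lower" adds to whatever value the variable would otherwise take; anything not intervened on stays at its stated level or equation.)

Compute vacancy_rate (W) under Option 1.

376

Option 1 (T + 22, J := 81):
  T = 64 + 22 = 86
  W = -54 + 5·86 = 376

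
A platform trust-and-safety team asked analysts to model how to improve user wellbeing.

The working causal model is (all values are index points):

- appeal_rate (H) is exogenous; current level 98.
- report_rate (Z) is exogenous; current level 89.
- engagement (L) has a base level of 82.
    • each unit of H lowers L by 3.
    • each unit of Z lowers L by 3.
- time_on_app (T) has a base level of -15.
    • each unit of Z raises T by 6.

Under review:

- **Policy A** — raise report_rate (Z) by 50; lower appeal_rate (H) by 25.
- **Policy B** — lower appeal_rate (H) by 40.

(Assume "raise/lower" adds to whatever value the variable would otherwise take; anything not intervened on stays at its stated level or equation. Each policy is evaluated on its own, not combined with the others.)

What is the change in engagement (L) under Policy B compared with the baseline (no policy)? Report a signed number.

Baseline:
  H = 98
  Z = 89
  L = 82 − 3·98 − 3·89 = -479
Policy B (H − 40):
  H = 98 − 40 = 58
  Z = 89
  L = 82 − 3·58 − 3·89 = -359
Change in L: -359 − (-479) = 120

120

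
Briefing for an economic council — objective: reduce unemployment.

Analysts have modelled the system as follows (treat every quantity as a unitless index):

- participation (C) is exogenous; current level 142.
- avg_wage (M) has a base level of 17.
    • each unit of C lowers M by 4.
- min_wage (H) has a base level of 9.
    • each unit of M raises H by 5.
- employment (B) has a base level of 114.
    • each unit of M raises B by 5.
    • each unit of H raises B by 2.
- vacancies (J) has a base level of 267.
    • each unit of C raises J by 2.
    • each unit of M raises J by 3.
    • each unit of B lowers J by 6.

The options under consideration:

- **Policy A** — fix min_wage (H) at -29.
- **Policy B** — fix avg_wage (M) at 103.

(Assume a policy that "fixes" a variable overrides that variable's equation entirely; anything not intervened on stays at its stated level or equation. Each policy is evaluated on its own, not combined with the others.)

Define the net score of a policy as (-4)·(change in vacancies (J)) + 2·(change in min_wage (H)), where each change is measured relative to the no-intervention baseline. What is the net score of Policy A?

135850

Baseline:
  C = 142
  M = 17 − 4·142 = -551
  H = 9 + 5·(-551) = -2746
  B = 114 + 5·(-551) + 2·(-2746) = -8133
  J = 267 + 2·142 + 3·(-551) − 6·(-8133) = 47696
Policy A (H := -29):
  C = 142
  M = 17 − 4·142 = -551
  H = -29
  B = 114 + 5·(-551) + 2·(-29) = -2699
  J = 267 + 2·142 + 3·(-551) − 6·(-2699) = 15092
ΔJ = 15092 − 47696 = -32604; ΔH = -29 − (-2746) = 2717
Score = (-4)·(-32604) + 2·2717 = 135850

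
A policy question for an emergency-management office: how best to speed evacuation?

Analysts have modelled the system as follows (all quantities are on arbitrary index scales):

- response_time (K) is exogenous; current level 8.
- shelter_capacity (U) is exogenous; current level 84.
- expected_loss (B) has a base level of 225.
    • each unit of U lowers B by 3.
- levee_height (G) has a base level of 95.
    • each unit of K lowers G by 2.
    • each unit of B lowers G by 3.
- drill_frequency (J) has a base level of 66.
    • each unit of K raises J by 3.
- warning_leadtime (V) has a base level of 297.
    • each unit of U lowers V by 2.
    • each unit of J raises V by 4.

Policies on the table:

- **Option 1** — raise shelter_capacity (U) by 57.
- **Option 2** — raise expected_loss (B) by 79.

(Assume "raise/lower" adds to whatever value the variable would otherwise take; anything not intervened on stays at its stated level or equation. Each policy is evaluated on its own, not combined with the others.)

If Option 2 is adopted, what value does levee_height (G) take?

-77

Option 2 (B + 79):
  K = 8
  U = 84
  B = 225 − 3·84 (+79 from intervention) = 52
  G = 95 − 2·8 − 3·52 = -77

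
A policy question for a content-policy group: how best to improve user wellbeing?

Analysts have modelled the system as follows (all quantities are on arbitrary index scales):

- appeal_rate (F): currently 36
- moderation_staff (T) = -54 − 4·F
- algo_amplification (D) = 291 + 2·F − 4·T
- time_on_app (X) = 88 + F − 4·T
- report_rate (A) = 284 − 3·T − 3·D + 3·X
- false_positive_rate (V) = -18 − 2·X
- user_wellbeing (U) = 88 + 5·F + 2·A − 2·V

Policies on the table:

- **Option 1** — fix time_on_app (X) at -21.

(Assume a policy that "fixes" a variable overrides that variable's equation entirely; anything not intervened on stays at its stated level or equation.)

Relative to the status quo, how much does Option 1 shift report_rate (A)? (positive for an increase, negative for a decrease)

-2811

Baseline:
  F = 36
  T = -54 − 4·36 = -198
  D = 291 + 2·36 − 4·(-198) = 1155
  X = 88 + 36 − 4·(-198) = 916
  A = 284 − 3·(-198) − 3·1155 + 3·916 = 161
Option 1 (X := -21):
  F = 36
  T = -54 − 4·36 = -198
  D = 291 + 2·36 − 4·(-198) = 1155
  X = -21
  A = 284 − 3·(-198) − 3·1155 + 3·(-21) = -2650
Change in A: -2650 − 161 = -2811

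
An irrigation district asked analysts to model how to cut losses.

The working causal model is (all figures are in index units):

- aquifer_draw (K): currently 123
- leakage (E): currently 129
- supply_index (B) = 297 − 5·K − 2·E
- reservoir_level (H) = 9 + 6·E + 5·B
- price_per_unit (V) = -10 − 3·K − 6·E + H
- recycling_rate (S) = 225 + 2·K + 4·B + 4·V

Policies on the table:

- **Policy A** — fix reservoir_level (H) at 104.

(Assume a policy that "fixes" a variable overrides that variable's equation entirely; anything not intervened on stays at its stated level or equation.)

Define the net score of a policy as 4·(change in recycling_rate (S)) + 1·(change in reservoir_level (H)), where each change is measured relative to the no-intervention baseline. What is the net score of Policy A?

37417

Baseline:
  K = 123
  E = 129
  B = 297 − 5·123 − 2·129 = -576
  H = 9 + 6·129 + 5·(-576) = -2097
  V = -10 − 3·123 − 6·129 + (-2097) = -3250
  S = 225 + 2·123 + 4·(-576) + 4·(-3250) = -14833
Policy A (H := 104):
  K = 123
  E = 129
  B = 297 − 5·123 − 2·129 = -576
  H = 104
  V = -10 − 3·123 − 6·129 + 104 = -1049
  S = 225 + 2·123 + 4·(-576) + 4·(-1049) = -6029
ΔS = -6029 − (-14833) = 8804; ΔH = 104 − (-2097) = 2201
Score = 4·8804 + 1·2201 = 37417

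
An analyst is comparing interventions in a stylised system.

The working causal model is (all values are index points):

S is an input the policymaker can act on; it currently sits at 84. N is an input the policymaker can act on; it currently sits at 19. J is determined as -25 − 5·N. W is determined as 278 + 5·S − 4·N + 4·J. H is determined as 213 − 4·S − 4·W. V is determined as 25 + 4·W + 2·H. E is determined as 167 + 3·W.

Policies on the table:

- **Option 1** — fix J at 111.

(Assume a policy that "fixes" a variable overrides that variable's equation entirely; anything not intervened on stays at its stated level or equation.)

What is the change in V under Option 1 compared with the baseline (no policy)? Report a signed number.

-3696

Baseline:
  S = 84
  N = 19
  J = -25 − 5·19 = -120
  W = 278 + 5·84 − 4·19 + 4·(-120) = 142
  H = 213 − 4·84 − 4·142 = -691
  V = 25 + 4·142 + 2·(-691) = -789
Option 1 (J := 111):
  S = 84
  N = 19
  J = 111
  W = 278 + 5·84 − 4·19 + 4·111 = 1066
  H = 213 − 4·84 − 4·1066 = -4387
  V = 25 + 4·1066 + 2·(-4387) = -4485
Change in V: -4485 − (-789) = -3696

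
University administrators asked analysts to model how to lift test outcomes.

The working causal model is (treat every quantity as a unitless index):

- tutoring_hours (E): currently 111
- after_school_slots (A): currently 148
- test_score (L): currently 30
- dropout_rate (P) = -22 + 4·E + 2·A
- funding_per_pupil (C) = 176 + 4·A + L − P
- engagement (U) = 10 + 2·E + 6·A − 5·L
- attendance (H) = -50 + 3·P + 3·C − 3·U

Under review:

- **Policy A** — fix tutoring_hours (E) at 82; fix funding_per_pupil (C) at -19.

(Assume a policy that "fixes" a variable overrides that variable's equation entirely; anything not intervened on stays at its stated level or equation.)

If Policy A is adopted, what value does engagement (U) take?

Policy A (E := 82, C := -19):
  E = 82
  A = 148
  L = 30
  U = 10 + 2·82 + 6·148 − 5·30 = 912

912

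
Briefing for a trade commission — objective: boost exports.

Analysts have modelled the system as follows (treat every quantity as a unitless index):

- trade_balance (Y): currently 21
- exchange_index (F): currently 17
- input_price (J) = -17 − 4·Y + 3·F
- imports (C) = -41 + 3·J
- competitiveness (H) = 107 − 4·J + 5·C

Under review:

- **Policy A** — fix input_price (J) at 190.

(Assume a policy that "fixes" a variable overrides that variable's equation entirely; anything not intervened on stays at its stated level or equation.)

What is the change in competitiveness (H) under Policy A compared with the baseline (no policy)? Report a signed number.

2640

Baseline:
  Y = 21
  F = 17
  J = -17 − 4·21 + 3·17 = -50
  C = -41 + 3·(-50) = -191
  H = 107 − 4·(-50) + 5·(-191) = -648
Policy A (J := 190):
  Y = 21
  F = 17
  J = 190
  C = -41 + 3·190 = 529
  H = 107 − 4·190 + 5·529 = 1992
Change in H: 1992 − (-648) = 2640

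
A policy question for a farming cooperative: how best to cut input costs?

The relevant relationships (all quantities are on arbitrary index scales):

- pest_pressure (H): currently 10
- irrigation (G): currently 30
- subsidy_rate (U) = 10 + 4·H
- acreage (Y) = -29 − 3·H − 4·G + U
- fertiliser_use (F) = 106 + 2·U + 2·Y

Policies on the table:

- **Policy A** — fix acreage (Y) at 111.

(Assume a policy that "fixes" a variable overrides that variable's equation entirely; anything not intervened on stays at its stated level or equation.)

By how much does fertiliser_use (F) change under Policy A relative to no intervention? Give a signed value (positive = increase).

480

Baseline:
  H = 10
  G = 30
  U = 10 + 4·10 = 50
  Y = -29 − 3·10 − 4·30 + 50 = -129
  F = 106 + 2·50 + 2·(-129) = -52
Policy A (Y := 111):
  H = 10
  G = 30
  U = 10 + 4·10 = 50
  Y = 111
  F = 106 + 2·50 + 2·111 = 428
Change in F: 428 − (-52) = 480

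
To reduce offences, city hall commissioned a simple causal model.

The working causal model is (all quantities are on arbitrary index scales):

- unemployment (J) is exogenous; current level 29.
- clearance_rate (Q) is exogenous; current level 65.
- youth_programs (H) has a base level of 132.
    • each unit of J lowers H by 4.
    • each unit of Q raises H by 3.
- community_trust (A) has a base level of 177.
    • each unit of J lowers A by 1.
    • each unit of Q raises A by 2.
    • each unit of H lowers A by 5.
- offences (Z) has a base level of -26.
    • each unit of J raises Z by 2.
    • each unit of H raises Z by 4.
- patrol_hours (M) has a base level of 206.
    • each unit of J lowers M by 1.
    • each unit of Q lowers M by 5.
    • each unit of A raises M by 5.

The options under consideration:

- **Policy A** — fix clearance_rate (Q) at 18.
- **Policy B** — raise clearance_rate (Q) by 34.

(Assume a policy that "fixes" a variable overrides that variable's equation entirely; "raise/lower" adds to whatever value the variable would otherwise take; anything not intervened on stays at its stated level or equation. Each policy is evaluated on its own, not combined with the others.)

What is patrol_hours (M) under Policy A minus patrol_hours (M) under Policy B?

5670

Policy A (Q := 18):
  J = 29
  Q = 18
  H = 132 − 4·29 + 3·18 = 70
  A = 177 − 29 + 2·18 − 5·70 = -166
  M = 206 − 29 − 5·18 + 5·(-166) = -743
Policy B (Q + 34):
  J = 29
  Q = 65 + 34 = 99
  H = 132 − 4·29 + 3·99 = 313
  A = 177 − 29 + 2·99 − 5·313 = -1219
  M = 206 − 29 − 5·99 + 5·(-1219) = -6413
M: -743 − (-6413) = 5670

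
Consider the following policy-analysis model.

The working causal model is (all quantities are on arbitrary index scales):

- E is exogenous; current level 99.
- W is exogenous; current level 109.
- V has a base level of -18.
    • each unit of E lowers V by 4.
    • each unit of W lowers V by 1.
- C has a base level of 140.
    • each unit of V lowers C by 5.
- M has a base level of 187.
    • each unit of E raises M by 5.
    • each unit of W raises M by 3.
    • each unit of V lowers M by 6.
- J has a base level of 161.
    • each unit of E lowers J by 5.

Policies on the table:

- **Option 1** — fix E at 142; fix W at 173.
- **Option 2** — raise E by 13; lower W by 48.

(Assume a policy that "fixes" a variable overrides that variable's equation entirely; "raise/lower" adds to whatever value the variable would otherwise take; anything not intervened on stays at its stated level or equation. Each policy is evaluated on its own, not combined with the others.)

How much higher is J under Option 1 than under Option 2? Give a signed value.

Option 1 (E := 142, W := 173):
  E = 142
  J = 161 − 5·142 = -549
Option 2 (E + 13, W − 48):
  E = 99 + 13 = 112
  J = 161 − 5·112 = -399
J: -549 − (-399) = -150

-150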